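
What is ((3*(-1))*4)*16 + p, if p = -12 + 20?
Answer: -184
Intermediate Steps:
p = 8
((3*(-1))*4)*16 + p = ((3*(-1))*4)*16 + 8 = -3*4*16 + 8 = -12*16 + 8 = -192 + 8 = -184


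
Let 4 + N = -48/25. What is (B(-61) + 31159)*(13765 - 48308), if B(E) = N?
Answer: -26903021061/25 ≈ -1.0761e+9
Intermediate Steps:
N = -148/25 (N = -4 - 48/25 = -148/25 ≈ -5.9200)
B(E) = -148/25
(B(-61) + 31159)*(13765 - 48308) = (-148/25 + 31159)*(13765 - 48308) = (778827/25)*(-34543) = -26903021061/25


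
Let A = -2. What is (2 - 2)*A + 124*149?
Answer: 18476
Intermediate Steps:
(2 - 2)*A + 124*149 = (2 - 2)*(-2) + 124*149 = 0*(-2) + 18476 = 0 + 18476 = 18476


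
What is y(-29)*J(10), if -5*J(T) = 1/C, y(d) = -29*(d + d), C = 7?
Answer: -1682/35 ≈ -48.057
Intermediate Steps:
y(d) = -58*d
J(T) = -1/35 (J(T) = -1/5/7 = -1/5*1/7 = -1/35)
y(-29)*J(10) = -58*(-29)*(-1/35) = 1682*(-1/35) = -1682/35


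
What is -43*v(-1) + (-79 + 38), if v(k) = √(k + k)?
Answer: -41 - 43*I*√2 ≈ -41.0 - 60.811*I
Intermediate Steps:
v(k) = √2*√k (v(k) = √(2*k) = √2*√k)
-43*v(-1) + (-79 + 38) = -43*√2*√(-1) + (-79 + 38) = -43*√2*I - 41 = -43*I*√2 - 41 = -41 - 43*I*√2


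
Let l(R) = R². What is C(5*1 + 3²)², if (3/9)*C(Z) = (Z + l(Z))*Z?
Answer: 77792400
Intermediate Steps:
C(Z) = 3*Z*(Z + Z²) (C(Z) = 3*((Z + Z²)*Z) = 3*(Z*(Z + Z²)) = 3*Z*(Z + Z²))
C(5*1 + 3²)² = (3*(5*1 + 3²)²*(1 + (5*1 + 3²)))² = (3*(5 + 9)²*(1 + (5 + 9)))² = (3*14²*(1 + 14))² = (3*196*15)² = 8820² = 77792400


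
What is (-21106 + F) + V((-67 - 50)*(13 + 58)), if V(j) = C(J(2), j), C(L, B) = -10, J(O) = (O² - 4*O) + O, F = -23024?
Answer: -44140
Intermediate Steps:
J(O) = O² - 3*O
V(j) = -10
(-21106 + F) + V((-67 - 50)*(13 + 58)) = (-21106 - 23024) - 10 = -44130 - 10 = -44140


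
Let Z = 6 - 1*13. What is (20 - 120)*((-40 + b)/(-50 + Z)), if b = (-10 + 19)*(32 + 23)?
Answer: 45500/57 ≈ 798.25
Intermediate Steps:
b = 495 (b = 9*55 = 495)
Z = -7 (Z = 6 - 13 = -7)
(20 - 120)*((-40 + b)/(-50 + Z)) = (20 - 120)*((-40 + 495)/(-50 - 7)) = -45500/(-57) = -45500*(-1)/57 = -100*(-455/57) = 45500/57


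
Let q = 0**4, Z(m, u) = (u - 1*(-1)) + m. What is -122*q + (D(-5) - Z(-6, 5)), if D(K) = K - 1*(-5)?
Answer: 0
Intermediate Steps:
D(K) = 5 + K (D(K) = K + 5 = 5 + K)
Z(m, u) = 1 + m + u (Z(m, u) = (u + 1) + m = (1 + u) + m = 1 + m + u)
q = 0
-122*q + (D(-5) - Z(-6, 5)) = -122*0 + ((5 - 5) - (1 - 6 + 5)) = 0 + (0 - 1*0) = 0 + (0 + 0) = 0 + 0 = 0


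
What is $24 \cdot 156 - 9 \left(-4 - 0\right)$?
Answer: $3780$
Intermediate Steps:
$24 \cdot 156 - 9 \left(-4 - 0\right) = 3744 - 9 \left(-4 + 0\right) = 3744 - -36 = 3744 + 36 = 3780$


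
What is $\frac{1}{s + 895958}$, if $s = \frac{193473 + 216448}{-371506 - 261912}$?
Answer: $\frac{633418}{567515514523} \approx 1.1161 \cdot 10^{-6}$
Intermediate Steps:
$s = - \frac{409921}{633418}$ ($s = \frac{409921}{-633418} = 409921 \left(- \frac{1}{633418}\right) = - \frac{409921}{633418} \approx -0.64716$)
$\frac{1}{s + 895958} = \frac{1}{- \frac{409921}{633418} + 895958} = \frac{1}{\frac{567515514523}{633418}} = \frac{633418}{567515514523}$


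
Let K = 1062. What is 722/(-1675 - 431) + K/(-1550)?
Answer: -838918/816075 ≈ -1.0280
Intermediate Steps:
722/(-1675 - 431) + K/(-1550) = 722/(-1675 - 431) + 1062/(-1550) = 722/(-2106) + 1062*(-1/1550) = 722*(-1/2106) - 531/775 = -361/1053 - 531/775 = -838918/816075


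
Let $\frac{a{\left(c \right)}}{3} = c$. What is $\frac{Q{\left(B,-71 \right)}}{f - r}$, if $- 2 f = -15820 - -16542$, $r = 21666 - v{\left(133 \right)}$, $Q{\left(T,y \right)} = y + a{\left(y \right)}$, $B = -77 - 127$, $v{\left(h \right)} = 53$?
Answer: $\frac{142}{10987} \approx 0.012924$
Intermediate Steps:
$a{\left(c \right)} = 3 c$
$B = -204$
$Q{\left(T,y \right)} = 4 y$ ($Q{\left(T,y \right)} = y + 3 y = 4 y$)
$r = 21613$ ($r = 21666 - 53 = 21613$)
$f = -361$ ($f = - \frac{-15820 - -16542}{2} = - \frac{-15820 + 16542}{2} = \left(- \frac{1}{2}\right) 722 = -361$)
$\frac{Q{\left(B,-71 \right)}}{f - r} = \frac{4 \left(-71\right)}{-361 - 21613} = - \frac{284}{-361 - 21613} = - \frac{284}{-21974} = \left(-284\right) \left(- \frac{1}{21974}\right) = \frac{142}{10987}$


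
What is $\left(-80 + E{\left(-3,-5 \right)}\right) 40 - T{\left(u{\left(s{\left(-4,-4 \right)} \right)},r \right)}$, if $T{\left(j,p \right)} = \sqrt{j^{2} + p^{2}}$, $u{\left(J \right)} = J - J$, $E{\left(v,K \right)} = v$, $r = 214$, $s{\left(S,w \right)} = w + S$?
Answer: $-3534$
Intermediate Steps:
$s{\left(S,w \right)} = S + w$
$u{\left(J \right)} = 0$
$\left(-80 + E{\left(-3,-5 \right)}\right) 40 - T{\left(u{\left(s{\left(-4,-4 \right)} \right)},r \right)} = \left(-80 - 3\right) 40 - \sqrt{0^{2} + 214^{2}} = \left(-83\right) 40 - \sqrt{0 + 45796} = -3320 - \sqrt{45796} = -3320 - 214 = -3534$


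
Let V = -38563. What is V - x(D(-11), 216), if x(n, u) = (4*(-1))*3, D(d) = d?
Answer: -38551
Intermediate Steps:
x(n, u) = -12 (x(n, u) = -4*3 = -12)
V - x(D(-11), 216) = -38563 - 1*(-12) = -38563 + 12 = -38551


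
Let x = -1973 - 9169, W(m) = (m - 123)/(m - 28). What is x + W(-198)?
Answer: -2517771/226 ≈ -11141.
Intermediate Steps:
W(m) = (-123 + m)/(-28 + m)
x = -11142
x + W(-198) = -11142 + (-123 - 198)/(-28 - 198) = -11142 - 321/(-226) = -11142 - 1/226*(-321) = -11142 + 321/226 = -2517771/226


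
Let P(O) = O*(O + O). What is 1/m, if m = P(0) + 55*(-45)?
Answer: -1/2475 ≈ -0.00040404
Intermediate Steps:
P(O) = 2*O**2 (P(O) = O*(2*O) = 2*O**2)
m = -2475 (m = 2*0**2 + 55*(-45) = 2*0 - 2475 = 0 - 2475 = -2475)
1/m = 1/(-2475) = -1/2475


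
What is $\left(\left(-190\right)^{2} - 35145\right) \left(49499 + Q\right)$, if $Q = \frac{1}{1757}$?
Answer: $\frac{83056105520}{1757} \approx 4.7272 \cdot 10^{7}$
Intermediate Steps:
$Q = \frac{1}{1757} \approx 0.00056915$
$\left(\left(-190\right)^{2} - 35145\right) \left(49499 + Q\right) = \left(\left(-190\right)^{2} - 35145\right) \left(49499 + \frac{1}{1757}\right) = \left(36100 - 35145\right) \frac{86969744}{1757} = 955 \cdot \frac{86969744}{1757} = \frac{83056105520}{1757}$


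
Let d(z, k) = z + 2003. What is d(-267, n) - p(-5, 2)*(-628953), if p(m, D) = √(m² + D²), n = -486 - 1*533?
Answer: 1736 + 628953*√29 ≈ 3.3888e+6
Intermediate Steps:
n = -1019 (n = -486 - 533 = -1019)
d(z, k) = 2003 + z
p(m, D) = √(D² + m²)
d(-267, n) - p(-5, 2)*(-628953) = (2003 - 267) - √(2² + (-5)²)*(-628953) = 1736 - √(4 + 25)*(-628953) = 1736 - √29*(-628953) = 1736 - (-628953)*√29 = 1736 + 628953*√29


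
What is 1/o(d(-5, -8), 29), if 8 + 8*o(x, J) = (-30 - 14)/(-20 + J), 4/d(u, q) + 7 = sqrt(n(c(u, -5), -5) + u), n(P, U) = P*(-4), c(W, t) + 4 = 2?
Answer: -18/29 ≈ -0.62069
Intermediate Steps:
c(W, t) = -2 (c(W, t) = -4 + 2 = -2)
n(P, U) = -4*P
d(u, q) = 4/(-7 + sqrt(8 + u)) (d(u, q) = 4/(-7 + sqrt(-4*(-2) + u)) = 4/(-7 + sqrt(8 + u)))
o(x, J) = -1 - 11/(2*(-20 + J)) (o(x, J) = -1 + ((-30 - 14)/(-20 + J))/8 = -1 + (-44/(-20 + J))/8 = -1 - 11/(2*(-20 + J)))
1/o(d(-5, -8), 29) = 1/((29/2 - 1*29)/(-20 + 29)) = 1/((29/2 - 29)/9) = 1/((1/9)*(-29/2)) = 1/(-29/18) = -18/29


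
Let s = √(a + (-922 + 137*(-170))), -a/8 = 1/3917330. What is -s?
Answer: -2*I*√23221539030166590/1958665 ≈ -155.6*I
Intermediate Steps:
a = -4/1958665 (a = -8/3917330 = -8*1/3917330 = -4/1958665 ≈ -2.0422e-6)
s = 2*I*√23221539030166590/1958665 (s = √(-4/1958665 + (-922 + 137*(-170))) = √(-4/1958665 + (-922 - 23290)) = √(-4/1958665 - 24212) = √(-47423196984/1958665) = 2*I*√23221539030166590/1958665 ≈ 155.6*I)
-s = -2*I*√23221539030166590/1958665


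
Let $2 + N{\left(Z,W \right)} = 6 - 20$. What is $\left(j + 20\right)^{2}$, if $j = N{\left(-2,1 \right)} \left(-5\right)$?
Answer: $10000$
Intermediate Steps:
$N{\left(Z,W \right)} = -16$ ($N{\left(Z,W \right)} = -2 + \left(6 - 20\right) = -2 - 14 = -16$)
$j = 80$ ($j = \left(-16\right) \left(-5\right) = 80$)
$\left(j + 20\right)^{2} = \left(80 + 20\right)^{2} = 100^{2} = 10000$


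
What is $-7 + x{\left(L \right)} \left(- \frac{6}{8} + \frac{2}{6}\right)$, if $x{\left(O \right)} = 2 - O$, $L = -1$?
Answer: $- \frac{33}{4} \approx -8.25$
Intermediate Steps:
$-7 + x{\left(L \right)} \left(- \frac{6}{8} + \frac{2}{6}\right) = -7 + \left(2 - -1\right) \left(- \frac{6}{8} + \frac{2}{6}\right) = -7 + \left(2 + 1\right) \left(\left(-6\right) \frac{1}{8} + 2 \cdot \frac{1}{6}\right) = -7 + 3 \left(- \frac{3}{4} + \frac{1}{3}\right) = -7 + 3 \left(- \frac{5}{12}\right) = -7 - \frac{5}{4} = - \frac{33}{4}$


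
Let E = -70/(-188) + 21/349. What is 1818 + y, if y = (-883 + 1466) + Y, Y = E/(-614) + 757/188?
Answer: 24222078773/10071442 ≈ 2405.0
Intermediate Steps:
E = 14189/32806 (E = -70*(-1/188) + 21*(1/349) = 35/94 + 21/349 = 14189/32806 ≈ 0.43251)
Y = 40546531/10071442 (Y = (14189/32806)/(-614) + 757/188 = (14189/32806)*(-1/614) + 757*(1/188) = -14189/20142884 + 757/188 = 40546531/10071442 ≈ 4.0259)
y = 5912197217/10071442 (y = (-883 + 1466) + 40546531/10071442 = 583 + 40546531/10071442 = 5912197217/10071442 ≈ 587.03)
1818 + y = 1818 + 5912197217/10071442 = 24222078773/10071442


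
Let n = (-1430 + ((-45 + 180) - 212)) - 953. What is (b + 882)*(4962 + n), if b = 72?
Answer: 2386908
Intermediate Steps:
n = -2460 (n = (-1430 + (135 - 212)) - 953 = (-1430 - 77) - 953 = -1507 - 953 = -2460)
(b + 882)*(4962 + n) = (72 + 882)*(4962 - 2460) = 954*2502 = 2386908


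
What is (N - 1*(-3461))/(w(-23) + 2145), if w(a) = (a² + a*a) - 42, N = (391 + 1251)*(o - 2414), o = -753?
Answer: -5196753/3161 ≈ -1644.0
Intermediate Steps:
N = -5200214 (N = (391 + 1251)*(-753 - 2414) = 1642*(-3167) = -5200214)
w(a) = -42 + 2*a² (w(a) = (a² + a²) - 42 = 2*a² - 42 = -42 + 2*a²)
(N - 1*(-3461))/(w(-23) + 2145) = (-5200214 - 1*(-3461))/((-42 + 2*(-23)²) + 2145) = (-5200214 + 3461)/((-42 + 2*529) + 2145) = -5196753/((-42 + 1058) + 2145) = -5196753/(1016 + 2145) = -5196753/3161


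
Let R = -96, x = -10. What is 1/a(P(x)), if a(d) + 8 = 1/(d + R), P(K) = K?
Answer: -106/849 ≈ -0.12485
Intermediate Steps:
a(d) = -8 + 1/(-96 + d) (a(d) = -8 + 1/(d - 96) = -8 + 1/(-96 + d))
1/a(P(x)) = 1/((769 - 8*(-10))/(-96 - 10)) = 1/((769 + 80)/(-106)) = 1/(-1/106*849) = 1/(-849/106) = -106/849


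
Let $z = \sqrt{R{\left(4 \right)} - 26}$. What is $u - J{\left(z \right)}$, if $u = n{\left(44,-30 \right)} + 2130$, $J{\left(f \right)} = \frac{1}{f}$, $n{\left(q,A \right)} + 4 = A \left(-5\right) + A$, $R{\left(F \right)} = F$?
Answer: $2246 + \frac{i \sqrt{22}}{22} \approx 2246.0 + 0.2132 i$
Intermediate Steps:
$n{\left(q,A \right)} = -4 - 4 A$ ($n{\left(q,A \right)} = -4 + \left(A \left(-5\right) + A\right) = -4 + \left(- 5 A + A\right) = -4 - 4 A$)
$z = i \sqrt{22}$ ($z = \sqrt{4 - 26} = \sqrt{-22} = i \sqrt{22} \approx 4.6904 i$)
$u = 2246$ ($u = \left(-4 - -120\right) + 2130 = \left(-4 + 120\right) + 2130 = 116 + 2130 = 2246$)
$u - J{\left(z \right)} = 2246 - \frac{1}{i \sqrt{22}} = 2246 - - \frac{i \sqrt{22}}{22} = 2246 + \frac{i \sqrt{22}}{22}$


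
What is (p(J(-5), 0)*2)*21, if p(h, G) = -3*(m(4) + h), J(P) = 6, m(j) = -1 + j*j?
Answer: -2646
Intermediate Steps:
m(j) = -1 + j²
p(h, G) = -45 - 3*h (p(h, G) = -3*((-1 + 4²) + h) = -3*((-1 + 16) + h) = -3*(15 + h) = -45 - 3*h)
(p(J(-5), 0)*2)*21 = ((-45 - 3*6)*2)*21 = ((-45 - 18)*2)*21 = -63*2*21 = -126*21 = -2646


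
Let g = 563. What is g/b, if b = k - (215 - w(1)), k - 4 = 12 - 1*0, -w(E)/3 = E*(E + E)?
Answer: -563/205 ≈ -2.7463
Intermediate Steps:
w(E) = -6*E**2 (w(E) = -3*E*(E + E) = -3*E*2*E = -6*E**2)
k = 16 (k = 4 + (12 - 1*0) = 4 + (12 + 0) = 4 + 12 = 16)
b = -205 (b = 16 - (215 - (-6)*1**2) = 16 - (215 - (-6)) = 16 - (215 - 1*(-6)) = 16 - (215 + 6) = 16 - 1*221 = 16 - 221 = -205)
g/b = 563/(-205) = 563*(-1/205) = -563/205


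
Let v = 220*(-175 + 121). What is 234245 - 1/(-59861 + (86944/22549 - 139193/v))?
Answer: 3755303409143116655/16031520027643 ≈ 2.3425e+5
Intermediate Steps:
v = -11880 (v = 220*(-54) = -11880)
234245 - 1/(-59861 + (86944/22549 - 139193/v)) = 234245 - 1/(-59861 + (86944/22549 - 139193/(-11880))) = 234245 - 1/(-59861 + (86944*(1/22549) - 139193*(-1/11880))) = 234245 - 1/(-59861 + (86944/22549 + 139193/11880)) = 234245 - 1/(-59861 + 4171557677/267882120) = 234245 - 1/(-16031520027643/267882120) = 234245 - 1*(-267882120/16031520027643) = 234245 + 267882120/16031520027643 = 3755303409143116655/16031520027643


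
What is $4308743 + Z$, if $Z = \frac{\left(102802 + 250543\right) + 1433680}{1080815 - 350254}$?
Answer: $\frac{3147801381848}{730561} \approx 4.3087 \cdot 10^{6}$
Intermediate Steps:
$Z = \frac{1787025}{730561}$ ($Z = \frac{353345 + 1433680}{730561} = 1787025 \cdot \frac{1}{730561} = \frac{1787025}{730561} \approx 2.4461$)
$4308743 + Z = 4308743 + \frac{1787025}{730561} = \frac{3147801381848}{730561}$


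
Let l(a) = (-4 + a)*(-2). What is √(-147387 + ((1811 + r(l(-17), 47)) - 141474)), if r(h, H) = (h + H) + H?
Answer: I*√286914 ≈ 535.64*I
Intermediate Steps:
l(a) = 8 - 2*a
r(h, H) = h + 2*H (r(h, H) = (H + h) + H = h + 2*H)
√(-147387 + ((1811 + r(l(-17), 47)) - 141474)) = √(-147387 + ((1811 + ((8 - 2*(-17)) + 2*47)) - 141474)) = √(-147387 + ((1811 + ((8 + 34) + 94)) - 141474)) = √(-147387 + ((1811 + (42 + 94)) - 141474)) = √(-147387 + ((1811 + 136) - 141474)) = √(-147387 + (1947 - 141474)) = √(-147387 - 139527) = √(-286914) = I*√286914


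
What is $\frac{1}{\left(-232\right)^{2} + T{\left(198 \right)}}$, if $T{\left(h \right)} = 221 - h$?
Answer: $\frac{1}{53847} \approx 1.8571 \cdot 10^{-5}$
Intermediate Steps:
$\frac{1}{\left(-232\right)^{2} + T{\left(198 \right)}} = \frac{1}{\left(-232\right)^{2} + \left(221 - 198\right)} = \frac{1}{53824 + \left(221 - 198\right)} = \frac{1}{53824 + 23} = \frac{1}{53847}$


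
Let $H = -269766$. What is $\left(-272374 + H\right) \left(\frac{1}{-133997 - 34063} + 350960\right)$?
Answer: $- \frac{1598834225296093}{8403} \approx -1.9027 \cdot 10^{11}$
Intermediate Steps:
$\left(-272374 + H\right) \left(\frac{1}{-133997 - 34063} + 350960\right) = \left(-272374 - 269766\right) \left(\frac{1}{-133997 - 34063} + 350960\right) = - 542140 \left(\frac{1}{-168060} + 350960\right) = - 542140 \left(- \frac{1}{168060} + 350960\right) = \left(-542140\right) \frac{58982337599}{168060} = - \frac{1598834225296093}{8403}$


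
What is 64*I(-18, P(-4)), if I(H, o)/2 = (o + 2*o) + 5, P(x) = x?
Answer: -896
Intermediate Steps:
I(H, o) = 10 + 6*o (I(H, o) = 2*((o + 2*o) + 5) = 2*(3*o + 5) = 2*(5 + 3*o) = 10 + 6*o)
64*I(-18, P(-4)) = 64*(10 + 6*(-4)) = 64*(10 - 24) = 64*(-14) = -896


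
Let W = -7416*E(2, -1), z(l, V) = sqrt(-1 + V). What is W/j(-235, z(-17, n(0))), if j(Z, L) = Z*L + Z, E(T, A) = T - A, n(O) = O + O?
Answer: 11124/235 - 11124*I/235 ≈ 47.336 - 47.336*I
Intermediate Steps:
n(O) = 2*O
j(Z, L) = Z + L*Z (j(Z, L) = L*Z + Z = Z + L*Z)
W = -22248 (W = -7416*(2 - 1*(-1)) = -7416*(2 + 1) = -7416*3 = -22248)
W/j(-235, z(-17, n(0))) = -22248*(-1/(235*(1 + sqrt(-1 + 2*0)))) = -22248*(-1/(235*(1 + sqrt(-1 + 0)))) = -22248*(-1/(235*(1 + sqrt(-1)))) = -(-11124/235 + 11124*I/235) = -22248*(-235 + 235*I)/110450 = -11124*(-235 + 235*I)/55225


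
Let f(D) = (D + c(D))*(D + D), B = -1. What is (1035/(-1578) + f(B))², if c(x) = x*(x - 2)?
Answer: 5997601/276676 ≈ 21.677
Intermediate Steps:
c(x) = x*(-2 + x)
f(D) = 2*D*(D + D*(-2 + D)) (f(D) = (D + D*(-2 + D))*(D + D) = (D + D*(-2 + D))*(2*D) = 2*D*(D + D*(-2 + D)))
(1035/(-1578) + f(B))² = (1035/(-1578) + 2*(-1)²*(-1 - 1))² = (1035*(-1/1578) + 2*1*(-2))² = (-345/526 - 4)² = (-2449/526)² = 5997601/276676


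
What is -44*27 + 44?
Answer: -1144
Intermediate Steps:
-44*27 + 44 = -1188 + 44 = -1144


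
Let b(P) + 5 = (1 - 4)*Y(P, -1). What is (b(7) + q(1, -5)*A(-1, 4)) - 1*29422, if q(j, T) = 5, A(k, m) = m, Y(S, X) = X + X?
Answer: -29401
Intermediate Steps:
Y(S, X) = 2*X
b(P) = 1 (b(P) = -5 + (1 - 4)*(2*(-1)) = -5 - 3*(-2) = -5 + 6 = 1)
(b(7) + q(1, -5)*A(-1, 4)) - 1*29422 = (1 + 5*4) - 1*29422 = (1 + 20) - 29422 = 21 - 29422 = -29401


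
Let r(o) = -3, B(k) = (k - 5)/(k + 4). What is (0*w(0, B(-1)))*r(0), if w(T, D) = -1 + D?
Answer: 0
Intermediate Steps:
B(k) = (-5 + k)/(4 + k)
(0*w(0, B(-1)))*r(0) = (0*(-1 + (-5 - 1)/(4 - 1)))*(-3) = (0*(-1 - 6/3))*(-3) = (0*(-1 + (⅓)*(-6)))*(-3) = (0*(-1 - 2))*(-3) = (0*(-3))*(-3) = 0*(-3) = 0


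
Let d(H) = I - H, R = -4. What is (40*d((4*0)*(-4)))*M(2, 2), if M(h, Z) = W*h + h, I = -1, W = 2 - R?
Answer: -560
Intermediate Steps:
W = 6 (W = 2 - 1*(-4) = 2 + 4 = 6)
d(H) = -1 - H
M(h, Z) = 7*h (M(h, Z) = 6*h + h = 7*h)
(40*d((4*0)*(-4)))*M(2, 2) = (40*(-1 - 4*0*(-4)))*(7*2) = (40*(-1 - 0*(-4)))*14 = (40*(-1 - 1*0))*14 = (40*(-1 + 0))*14 = (40*(-1))*14 = -40*14 = -560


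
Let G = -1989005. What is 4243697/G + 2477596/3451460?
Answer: -485949980782/343248559865 ≈ -1.4157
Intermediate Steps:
4243697/G + 2477596/3451460 = 4243697/(-1989005) + 2477596/3451460 = 4243697*(-1/1989005) + 2477596*(1/3451460) = -4243697/1989005 + 619399/862865 = -485949980782/343248559865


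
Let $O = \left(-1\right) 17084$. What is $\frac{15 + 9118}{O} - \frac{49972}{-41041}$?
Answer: $\frac{36838015}{53934188} \approx 0.68302$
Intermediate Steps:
$O = -17084$
$\frac{15 + 9118}{O} - \frac{49972}{-41041} = \frac{15 + 9118}{-17084} - \frac{49972}{-41041} = 9133 \left(- \frac{1}{17084}\right) - - \frac{3844}{3157} = - \frac{9133}{17084} + \frac{3844}{3157} = \frac{36838015}{53934188}$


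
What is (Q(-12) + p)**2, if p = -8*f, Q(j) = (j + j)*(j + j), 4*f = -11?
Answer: 357604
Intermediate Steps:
f = -11/4 (f = (1/4)*(-11) = -11/4 ≈ -2.7500)
Q(j) = 4*j**2 (Q(j) = (2*j)*(2*j) = 4*j**2)
p = 22 (p = -8*(-11/4) = 22)
(Q(-12) + p)**2 = (4*(-12)**2 + 22)**2 = (4*144 + 22)**2 = (576 + 22)**2 = 598**2 = 357604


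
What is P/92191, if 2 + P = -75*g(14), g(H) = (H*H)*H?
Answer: -12106/5423 ≈ -2.2323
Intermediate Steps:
g(H) = H**3 (g(H) = H**2*H = H**3)
P = -205802 (P = -2 - 75*14**3 = -2 - 75*2744 = -2 - 205800 = -205802)
P/92191 = -205802/92191 = -205802*1/92191 = -12106/5423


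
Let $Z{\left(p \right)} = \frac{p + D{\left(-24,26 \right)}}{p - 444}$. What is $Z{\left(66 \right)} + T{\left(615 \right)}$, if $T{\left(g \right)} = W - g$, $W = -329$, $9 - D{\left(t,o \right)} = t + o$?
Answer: $- \frac{356905}{378} \approx -944.19$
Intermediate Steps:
$D{\left(t,o \right)} = 9 - o - t$ ($D{\left(t,o \right)} = 9 - \left(t + o\right) = 9 - \left(o + t\right) = 9 - o - t$)
$Z{\left(p \right)} = \frac{7 + p}{-444 + p}$ ($Z{\left(p \right)} = \frac{p - -7}{p - 444} = \frac{p + \left(9 - 26 + 24\right)}{-444 + p} = \frac{p + 7}{-444 + p} = \frac{7 + p}{-444 + p}$)
$T{\left(g \right)} = -329 - g$
$Z{\left(66 \right)} + T{\left(615 \right)} = \frac{7 + 66}{-444 + 66} - 944 = \frac{1}{-378} \cdot 73 - 944 = \left(- \frac{1}{378}\right) 73 - 944 = - \frac{73}{378} - 944 = - \frac{356905}{378}$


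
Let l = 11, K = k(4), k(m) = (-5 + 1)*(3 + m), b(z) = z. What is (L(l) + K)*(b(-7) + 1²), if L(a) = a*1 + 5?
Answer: 72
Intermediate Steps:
k(m) = -12 - 4*m (k(m) = -4*(3 + m) = -12 - 4*m)
K = -28 (K = -12 - 4*4 = -12 - 16 = -28)
L(a) = 5 + a (L(a) = a + 5 = 5 + a)
(L(l) + K)*(b(-7) + 1²) = ((5 + 11) - 28)*(-7 + 1²) = (16 - 28)*(-7 + 1) = -12*(-6) = 72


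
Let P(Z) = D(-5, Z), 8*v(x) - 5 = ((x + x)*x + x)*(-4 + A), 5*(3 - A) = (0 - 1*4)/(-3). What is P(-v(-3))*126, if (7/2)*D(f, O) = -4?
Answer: -144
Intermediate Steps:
D(f, O) = -8/7 (D(f, O) = (2/7)*(-4) = -8/7)
A = 41/15 (A = 3 - (0 - 1*4)/(5*(-3)) = 3 - (0 - 4)*(-1)/(5*3) = 3 - (-4)*(-1)/(5*3) = 3 - 1/5*4/3 = 3 - 4/15 = 41/15 ≈ 2.7333)
v(x) = 5/8 - 19*x**2/60 - 19*x/120 (v(x) = 5/8 + (((x + x)*x + x)*(-4 + 41/15))/8 = 5/8 + (((2*x)*x + x)*(-19/15))/8 = 5/8 + ((2*x**2 + x)*(-19/15))/8 = 5/8 + ((x + 2*x**2)*(-19/15))/8 = 5/8 + (-38*x**2/15 - 19*x/15)/8 = 5/8 + (-19*x**2/60 - 19*x/120) = 5/8 - 19*x**2/60 - 19*x/120)
P(Z) = -8/7
P(-v(-3))*126 = -8/7*126 = -144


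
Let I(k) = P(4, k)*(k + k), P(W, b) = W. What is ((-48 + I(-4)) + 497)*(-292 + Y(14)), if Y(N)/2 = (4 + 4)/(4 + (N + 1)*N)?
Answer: -13025412/107 ≈ -1.2173e+5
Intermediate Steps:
I(k) = 8*k (I(k) = 4*(k + k) = 4*(2*k) = 8*k)
Y(N) = 16/(4 + N*(1 + N)) (Y(N) = 2*((4 + 4)/(4 + (N + 1)*N)) = 2*(8/(4 + (1 + N)*N)) = 2*(8/(4 + N*(1 + N))) = 16/(4 + N*(1 + N)))
((-48 + I(-4)) + 497)*(-292 + Y(14)) = ((-48 + 8*(-4)) + 497)*(-292 + 16/(4 + 14 + 14²)) = ((-48 - 32) + 497)*(-292 + 16/(4 + 14 + 196)) = (-80 + 497)*(-292 + 16/214) = 417*(-292 + 16*(1/214)) = 417*(-292 + 8/107) = 417*(-31236/107) = -13025412/107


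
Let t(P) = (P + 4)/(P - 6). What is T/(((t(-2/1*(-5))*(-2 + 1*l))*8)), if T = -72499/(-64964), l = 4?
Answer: 10357/519712 ≈ 0.019928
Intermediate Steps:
T = 72499/64964 (T = -72499*(-1/64964) = 72499/64964 ≈ 1.1160)
t(P) = (4 + P)/(-6 + P)
T/(((t(-2/1*(-5))*(-2 + 1*l))*8)) = 72499/(64964*(((((4 - 2/1*(-5))/(-6 - 2/1*(-5)))*(-2 + 1*4))*8))) = 72499/(64964*(((((4 - 2*1*(-5))/(-6 - 2*1*(-5)))*(-2 + 4))*8))) = 72499/(64964*(((((4 - 2*(-5))/(-6 - 2*(-5)))*2)*8))) = 72499/(64964*(((((4 + 10)/(-6 + 10))*2)*8))) = 72499/(64964*((((14/4)*2)*8))) = 72499/(64964*(((((¼)*14)*2)*8))) = 72499/(64964*((((7/2)*2)*8))) = 72499/(64964*((7*8))) = (72499/64964)/56 = (72499/64964)*(1/56) = 10357/519712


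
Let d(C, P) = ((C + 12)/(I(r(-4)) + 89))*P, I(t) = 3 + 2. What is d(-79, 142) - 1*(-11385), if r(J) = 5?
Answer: 530338/47 ≈ 11284.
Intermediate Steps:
I(t) = 5
d(C, P) = P*(6/47 + C/94) (d(C, P) = ((C + 12)/(5 + 89))*P = ((12 + C)/94)*P = ((12 + C)*(1/94))*P = (6/47 + C/94)*P = P*(6/47 + C/94))
d(-79, 142) - 1*(-11385) = (1/94)*142*(12 - 79) - 1*(-11385) = (1/94)*142*(-67) + 11385 = -4757/47 + 11385 = 530338/47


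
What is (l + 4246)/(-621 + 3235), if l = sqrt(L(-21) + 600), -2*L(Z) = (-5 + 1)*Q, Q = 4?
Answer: 2123/1307 + 2*sqrt(38)/1307 ≈ 1.6338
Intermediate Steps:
L(Z) = 8 (L(Z) = -(-5 + 1)*4/2 = -(-2)*4 = -1/2*(-16) = 8)
l = 4*sqrt(38) (l = sqrt(8 + 600) = sqrt(608) = 4*sqrt(38) ≈ 24.658)
(l + 4246)/(-621 + 3235) = (4*sqrt(38) + 4246)/(-621 + 3235) = (4246 + 4*sqrt(38))/2614 = (4246 + 4*sqrt(38))*(1/2614) = 2123/1307 + 2*sqrt(38)/1307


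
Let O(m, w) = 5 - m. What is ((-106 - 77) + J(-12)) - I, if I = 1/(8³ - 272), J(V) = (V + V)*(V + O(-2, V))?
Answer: -15121/240 ≈ -63.004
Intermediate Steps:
J(V) = 2*V*(7 + V) (J(V) = (V + V)*(V + (5 - 1*(-2))) = (2*V)*(V + (5 + 2)) = (2*V)*(V + 7) = (2*V)*(7 + V) = 2*V*(7 + V))
I = 1/240 (I = 1/(512 - 272) = 1/240 ≈ 0.0041667)
((-106 - 77) + J(-12)) - I = ((-106 - 77) + 2*(-12)*(7 - 12)) - 1*1/240 = (-183 + 2*(-12)*(-5)) - 1/240 = (-183 + 120) - 1/240 = -63 - 1/240 = -15121/240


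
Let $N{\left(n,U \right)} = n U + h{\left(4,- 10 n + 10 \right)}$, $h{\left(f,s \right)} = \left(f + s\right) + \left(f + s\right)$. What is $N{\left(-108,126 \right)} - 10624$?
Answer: $-22044$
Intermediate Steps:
$h{\left(f,s \right)} = 2 f + 2 s$
$N{\left(n,U \right)} = 28 - 20 n + U n$ ($N{\left(n,U \right)} = n U + \left(2 \cdot 4 + 2 \left(- 10 n + 10\right)\right) = U n + \left(8 + 2 \left(10 - 10 n\right)\right) = U n + \left(8 - \left(-20 + 20 n\right)\right) = U n - \left(-28 + 20 n\right) = 28 - 20 n + U n$)
$N{\left(-108,126 \right)} - 10624 = \left(28 - -2160 + 126 \left(-108\right)\right) - 10624 = \left(28 + 2160 - 13608\right) - 10624 = -11420 - 10624 = -22044$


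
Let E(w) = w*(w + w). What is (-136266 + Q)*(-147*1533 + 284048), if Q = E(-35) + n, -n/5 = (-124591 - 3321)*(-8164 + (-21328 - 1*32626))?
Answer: -2331933310329512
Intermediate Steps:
n = -39728188080 (n = -5*(-124591 - 3321)*(-8164 + (-21328 - 1*32626)) = -(-639560)*(-8164 + (-21328 - 32626)) = -(-639560)*(-8164 - 53954) = -(-639560)*(-62118) = -5*7945637616 = -39728188080)
E(w) = 2*w² (E(w) = w*(2*w) = 2*w²)
Q = -39728185630 (Q = 2*(-35)² - 39728188080 = 2*1225 - 39728188080 = 2450 - 39728188080 = -39728185630)
(-136266 + Q)*(-147*1533 + 284048) = (-136266 - 39728185630)*(-147*1533 + 284048) = -39728321896*(-225351 + 284048) = -39728321896*58697 = -2331933310329512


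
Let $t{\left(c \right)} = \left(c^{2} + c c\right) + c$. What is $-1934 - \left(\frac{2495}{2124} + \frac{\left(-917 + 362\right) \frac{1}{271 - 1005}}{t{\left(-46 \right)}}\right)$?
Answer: $- \frac{1578628796723}{815755122} \approx -1935.2$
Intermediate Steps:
$t{\left(c \right)} = c + 2 c^{2}$ ($t{\left(c \right)} = \left(c^{2} + c^{2}\right) + c = 2 c^{2} + c = c + 2 c^{2}$)
$-1934 - \left(\frac{2495}{2124} + \frac{\left(-917 + 362\right) \frac{1}{271 - 1005}}{t{\left(-46 \right)}}\right) = -1934 - \left(\frac{2495}{2124} + \frac{\left(-917 + 362\right) \frac{1}{271 - 1005}}{\left(-46\right) \left(1 + 2 \left(-46\right)\right)}\right) = -1934 - \left(2495 \cdot \frac{1}{2124} + \frac{\left(-555\right) \frac{1}{-734}}{\left(-46\right) \left(1 - 92\right)}\right) = -1934 - \left(\frac{2495}{2124} + \frac{\left(-555\right) \left(- \frac{1}{734}\right)}{\left(-46\right) \left(-91\right)}\right) = -1934 - \left(\frac{2495}{2124} + \frac{555}{734 \cdot 4186}\right) = -1934 - \left(\frac{2495}{2124} + \frac{555}{734} \cdot \frac{1}{4186}\right) = -1934 - \left(\frac{2495}{2124} + \frac{555}{3072524}\right) = -1934 - \frac{958390775}{815755122} = - \frac{1578628796723}{815755122}$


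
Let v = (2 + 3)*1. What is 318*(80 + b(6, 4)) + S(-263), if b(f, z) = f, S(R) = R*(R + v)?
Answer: 95202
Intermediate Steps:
v = 5 (v = 5*1 = 5)
S(R) = R*(5 + R) (S(R) = R*(R + 5) = R*(5 + R))
318*(80 + b(6, 4)) + S(-263) = 318*(80 + 6) - 263*(5 - 263) = 318*86 - 263*(-258) = 27348 + 67854 = 95202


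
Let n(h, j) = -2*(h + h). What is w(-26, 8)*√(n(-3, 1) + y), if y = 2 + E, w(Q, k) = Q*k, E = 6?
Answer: -416*√5 ≈ -930.20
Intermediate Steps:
n(h, j) = -4*h
y = 8 (y = 2 + 6 = 8)
w(-26, 8)*√(n(-3, 1) + y) = (-26*8)*√(-4*(-3) + 8) = -208*√(12 + 8) = -416*√5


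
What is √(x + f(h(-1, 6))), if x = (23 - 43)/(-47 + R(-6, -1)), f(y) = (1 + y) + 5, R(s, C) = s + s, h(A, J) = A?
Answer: 3*√2065/59 ≈ 2.3106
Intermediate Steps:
R(s, C) = 2*s
f(y) = 6 + y
x = 20/59 (x = (23 - 43)/(-47 + 2*(-6)) = -20/(-47 - 12) = -20/(-59) = -20*(-1/59) = 20/59 ≈ 0.33898)
√(x + f(h(-1, 6))) = √(20/59 + (6 - 1)) = √(20/59 + 5) = √(315/59) = 3*√2065/59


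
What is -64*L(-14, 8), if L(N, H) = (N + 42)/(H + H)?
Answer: -112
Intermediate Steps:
L(N, H) = (42 + N)/(2*H) (L(N, H) = (42 + N)/((2*H)) = (42 + N)*(1/(2*H)) = (42 + N)/(2*H))
-64*L(-14, 8) = -32*(42 - 14)/8 = -32*28/8 = -64*7/4 = -112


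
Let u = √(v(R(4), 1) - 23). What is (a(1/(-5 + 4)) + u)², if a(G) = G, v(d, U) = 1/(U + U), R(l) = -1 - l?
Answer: (-2 + 3*I*√10)²/4 ≈ -21.5 - 9.4868*I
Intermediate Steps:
v(d, U) = 1/(2*U)
u = 3*I*√10/2 (u = √((½)/1 - 23) = √((½)*1 - 23) = √(½ - 23) = √(-45/2) = 3*I*√10/2 ≈ 4.7434*I)
(a(1/(-5 + 4)) + u)² = (1/(-5 + 4) + 3*I*√10/2)² = (1/(-1) + 3*I*√10/2)² = (-1 + 3*I*√10/2)²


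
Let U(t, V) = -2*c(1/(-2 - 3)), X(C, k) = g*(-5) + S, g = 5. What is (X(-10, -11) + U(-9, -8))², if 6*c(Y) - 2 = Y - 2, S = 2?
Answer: 118336/225 ≈ 525.94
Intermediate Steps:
c(Y) = Y/6 (c(Y) = ⅓ + (Y - 2)/6 = ⅓ + (-2 + Y)/6 = ⅓ + (-⅓ + Y/6) = Y/6)
X(C, k) = -23 (X(C, k) = 5*(-5) + 2 = -25 + 2 = -23)
U(t, V) = 1/15 (U(t, V) = -1/(3*(-2 - 3)) = -1/(3*(-5)) = -(-1)/(3*5) = -2*(-1/30) = 1/15)
(X(-10, -11) + U(-9, -8))² = (-23 + 1/15)² = (-344/15)² = 118336/225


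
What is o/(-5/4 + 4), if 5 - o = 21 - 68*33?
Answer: 8912/11 ≈ 810.18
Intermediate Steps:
o = 2228 (o = 5 - (21 - 68*33) = 5 - (21 - 2244) = 5 - 1*(-2223) = 5 + 2223 = 2228)
o/(-5/4 + 4) = 2228/(-5/4 + 4) = 2228/(11/4) = (4/11)*2228 = 8912/11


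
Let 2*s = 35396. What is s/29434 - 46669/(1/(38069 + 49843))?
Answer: -60380394379927/14717 ≈ -4.1028e+9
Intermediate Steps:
s = 17698 (s = (½)*35396 = 17698)
s/29434 - 46669/(1/(38069 + 49843)) = 17698/29434 - 46669/(1/(38069 + 49843)) = 17698*(1/29434) - 46669/(1/87912) = 8849/14717 - 46669/1/87912 = 8849/14717 - 46669*87912 = 8849/14717 - 4102765128 = -60380394379927/14717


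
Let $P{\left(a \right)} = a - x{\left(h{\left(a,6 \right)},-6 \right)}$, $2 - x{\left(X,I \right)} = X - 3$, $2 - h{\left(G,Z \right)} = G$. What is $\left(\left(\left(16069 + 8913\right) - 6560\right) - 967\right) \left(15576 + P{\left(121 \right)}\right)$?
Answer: $271826715$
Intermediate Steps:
$h{\left(G,Z \right)} = 2 - G$
$x{\left(X,I \right)} = 5 - X$ ($x{\left(X,I \right)} = 2 - \left(X - 3\right) = 2 - \left(-3 + X\right) = 5 - X$)
$P{\left(a \right)} = -3$ ($P{\left(a \right)} = a - \left(5 - \left(2 - a\right)\right) = a - \left(5 + \left(-2 + a\right)\right) = a - \left(3 + a\right) = -3$)
$\left(\left(\left(16069 + 8913\right) - 6560\right) - 967\right) \left(15576 + P{\left(121 \right)}\right) = \left(\left(\left(16069 + 8913\right) - 6560\right) - 967\right) \left(15576 - 3\right) = \left(\left(24982 - 6560\right) - 967\right) 15573 = \left(18422 - 967\right) 15573 = 17455 \cdot 15573 = 271826715$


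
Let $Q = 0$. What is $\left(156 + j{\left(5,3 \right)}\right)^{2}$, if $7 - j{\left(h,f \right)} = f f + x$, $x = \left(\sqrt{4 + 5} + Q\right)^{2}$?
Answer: $21025$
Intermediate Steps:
$x = 9$ ($x = \left(\sqrt{4 + 5} + 0\right)^{2} = \left(\sqrt{9} + 0\right)^{2} = \left(3 + 0\right)^{2} = 3^{2} = 9$)
$j{\left(h,f \right)} = -2 - f^{2}$ ($j{\left(h,f \right)} = 7 - \left(f f + 9\right) = 7 - \left(f^{2} + 9\right) = 7 - \left(9 + f^{2}\right) = -2 - f^{2}$)
$\left(156 + j{\left(5,3 \right)}\right)^{2} = \left(156 - 11\right)^{2} = 145^{2} = 21025$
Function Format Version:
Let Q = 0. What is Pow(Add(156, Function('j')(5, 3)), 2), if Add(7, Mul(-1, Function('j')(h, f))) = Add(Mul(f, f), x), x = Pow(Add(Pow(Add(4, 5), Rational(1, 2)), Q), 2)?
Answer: 21025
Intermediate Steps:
x = 9 (x = Pow(Add(Pow(Add(4, 5), Rational(1, 2)), 0), 2) = Pow(Add(Pow(9, Rational(1, 2)), 0), 2) = Pow(Add(3, 0), 2) = Pow(3, 2) = 9)
Function('j')(h, f) = Add(-2, Mul(-1, Pow(f, 2))) (Function('j')(h, f) = Add(7, Mul(-1, Add(Mul(f, f), 9))) = Add(7, Mul(-1, Add(Pow(f, 2), 9))) = Add(7, Mul(-1, Add(9, Pow(f, 2)))) = Add(7, Add(-9, Mul(-1, Pow(f, 2)))) = Add(-2, Mul(-1, Pow(f, 2))))
Pow(Add(156, Function('j')(5, 3)), 2) = Pow(Add(156, Add(-2, Mul(-1, Pow(3, 2)))), 2) = Pow(Add(156, Add(-2, Mul(-1, 9))), 2) = Pow(Add(156, Add(-2, -9)), 2) = Pow(Add(156, -11), 2) = Pow(145, 2) = 21025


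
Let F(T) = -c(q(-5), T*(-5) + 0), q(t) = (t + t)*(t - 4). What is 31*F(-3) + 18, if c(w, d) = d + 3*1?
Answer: -540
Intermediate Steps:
q(t) = 2*t*(-4 + t) (q(t) = (2*t)*(-4 + t) = 2*t*(-4 + t))
c(w, d) = 3 + d (c(w, d) = d + 3 = 3 + d)
F(T) = -3 + 5*T (F(T) = -(3 + (T*(-5) + 0)) = -(3 + (-5*T + 0)) = -(3 - 5*T) = -3 + 5*T)
31*F(-3) + 18 = 31*(-3 + 5*(-3)) + 18 = 31*(-3 - 15) + 18 = 31*(-18) + 18 = -558 + 18 = -540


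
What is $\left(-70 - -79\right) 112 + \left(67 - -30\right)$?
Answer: $1105$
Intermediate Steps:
$\left(-70 - -79\right) 112 + \left(67 - -30\right) = \left(-70 + 79\right) 112 + \left(67 + 30\right) = 9 \cdot 112 + 97 = 1008 + 97 = 1105$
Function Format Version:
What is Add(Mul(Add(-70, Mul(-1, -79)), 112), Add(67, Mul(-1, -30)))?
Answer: 1105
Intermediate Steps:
Add(Mul(Add(-70, Mul(-1, -79)), 112), Add(67, Mul(-1, -30))) = Add(Mul(Add(-70, 79), 112), Add(67, 30)) = Add(Mul(9, 112), 97) = Add(1008, 97) = 1105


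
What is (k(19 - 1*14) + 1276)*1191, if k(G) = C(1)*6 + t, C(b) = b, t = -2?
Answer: 1524480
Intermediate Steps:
k(G) = 4 (k(G) = 1*6 - 2 = 6 - 2 = 4)
(k(19 - 1*14) + 1276)*1191 = (4 + 1276)*1191 = 1280*1191 = 1524480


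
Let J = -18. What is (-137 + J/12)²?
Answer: 76729/4 ≈ 19182.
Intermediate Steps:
(-137 + J/12)² = (-137 - 18/12)² = (-137 - 18*1/12)² = (-137 - 3/2)² = (-277/2)² = 76729/4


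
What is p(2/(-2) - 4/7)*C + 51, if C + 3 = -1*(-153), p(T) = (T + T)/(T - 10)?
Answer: 2477/27 ≈ 91.741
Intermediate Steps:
p(T) = 2*T/(-10 + T) (p(T) = (2*T)/(-10 + T) = 2*T/(-10 + T))
C = 150 (C = -3 - 1*(-153) = -3 + 153 = 150)
p(2/(-2) - 4/7)*C + 51 = (2*(2/(-2) - 4/7)/(-10 + (2/(-2) - 4/7)))*150 + 51 = (2*(2*(-½) - 4*⅐)/(-10 + (2*(-½) - 4*⅐)))*150 + 51 = (2*(-1 - 4/7)/(-10 + (-1 - 4/7)))*150 + 51 = (2*(-11/7)/(-10 - 11/7))*150 + 51 = (2*(-11/7)/(-81/7))*150 + 51 = (2*(-11/7)*(-7/81))*150 + 51 = (22/81)*150 + 51 = 1100/27 + 51 = 2477/27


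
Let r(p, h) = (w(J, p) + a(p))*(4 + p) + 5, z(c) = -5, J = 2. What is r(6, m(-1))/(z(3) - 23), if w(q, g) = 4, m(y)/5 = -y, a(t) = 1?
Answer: -55/28 ≈ -1.9643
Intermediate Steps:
m(y) = -5*y (m(y) = 5*(-y) = -5*y)
r(p, h) = 25 + 5*p (r(p, h) = (4 + 1)*(4 + p) + 5 = 5*(4 + p) + 5 = (20 + 5*p) + 5 = 25 + 5*p)
r(6, m(-1))/(z(3) - 23) = (25 + 5*6)/(-5 - 23) = (25 + 30)/(-28) = 55*(-1/28) = -55/28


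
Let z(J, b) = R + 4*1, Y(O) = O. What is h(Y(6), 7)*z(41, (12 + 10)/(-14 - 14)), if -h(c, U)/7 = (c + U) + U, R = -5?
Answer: 140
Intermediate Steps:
h(c, U) = -14*U - 7*c (h(c, U) = -7*((c + U) + U) = -7*((U + c) + U) = -7*(c + 2*U) = -14*U - 7*c)
z(J, b) = -1 (z(J, b) = -5 + 4*1 = -5 + 4 = -1)
h(Y(6), 7)*z(41, (12 + 10)/(-14 - 14)) = (-14*7 - 7*6)*(-1) = (-98 - 42)*(-1) = -140*(-1) = 140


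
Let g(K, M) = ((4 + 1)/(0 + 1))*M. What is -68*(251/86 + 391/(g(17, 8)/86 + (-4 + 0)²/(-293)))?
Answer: -3612093241/55599 ≈ -64967.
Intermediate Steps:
g(K, M) = 5*M (g(K, M) = (5/1)*M = (5*1)*M = 5*M)
-68*(251/86 + 391/(g(17, 8)/86 + (-4 + 0)²/(-293))) = -68*(251/86 + 391/((5*8)/86 + (-4 + 0)²/(-293))) = -68*(251*(1/86) + 391/(40*(1/86) + (-4)²*(-1/293))) = -68*(251/86 + 391/(20/43 + 16*(-1/293))) = -68*(251/86 + 391/(20/43 - 16/293)) = -68*(251/86 + 391/(5172/12599)) = -68*(251/86 + 391*(12599/5172)) = -68*(251/86 + 4926209/5172) = -68*212476073/222396 = -3612093241/55599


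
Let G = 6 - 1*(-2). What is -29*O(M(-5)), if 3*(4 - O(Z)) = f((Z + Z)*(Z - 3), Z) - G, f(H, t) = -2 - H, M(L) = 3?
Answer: -638/3 ≈ -212.67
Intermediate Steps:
G = 8 (G = 6 + 2 = 8)
O(Z) = 22/3 + 2*Z*(-3 + Z)/3 (O(Z) = 4 - ((-2 - (Z + Z)*(Z - 3)) - 1*8)/3 = 4 - ((-2 - 2*Z*(-3 + Z)) - 8)/3 = 4 - (-10 - 2*Z*(-3 + Z))/3 = 4 + (10/3 + 2*Z*(-3 + Z)/3) = 22/3 + 2*Z*(-3 + Z)/3)
-29*O(M(-5)) = -29*(22/3 + (⅔)*3*(-3 + 3)) = -29*(22/3 + (⅔)*3*0) = -29*(22/3 + 0) = -29*22/3 = -638/3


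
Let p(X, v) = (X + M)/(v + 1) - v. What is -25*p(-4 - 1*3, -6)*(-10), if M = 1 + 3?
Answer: 1650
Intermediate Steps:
M = 4
p(X, v) = -v + (4 + X)/(1 + v) (p(X, v) = (X + 4)/(v + 1) - v = (4 + X)/(1 + v) - v = -v + (4 + X)/(1 + v))
-25*p(-4 - 1*3, -6)*(-10) = -25*(4 + (-4 - 1*3) - 1*(-6) - 1*(-6)**2)/(1 - 6)*(-10) = -25*(4 + (-4 - 3) + 6 - 1*36)/(-5)*(-10) = -(-5)*(4 - 7 + 6 - 36)*(-10) = -(-5)*(-33)*(-10) = -25*33/5*(-10) = -165*(-10) = 1650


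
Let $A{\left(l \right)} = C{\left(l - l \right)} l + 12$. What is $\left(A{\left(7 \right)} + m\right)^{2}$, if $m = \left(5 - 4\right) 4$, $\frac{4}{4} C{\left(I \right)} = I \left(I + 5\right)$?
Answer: $256$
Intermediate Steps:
$C{\left(I \right)} = I \left(5 + I\right)$ ($C{\left(I \right)} = I \left(I + 5\right) = I \left(5 + I\right)$)
$m = 4$ ($m = 1 \cdot 4 = 4$)
$A{\left(l \right)} = 12$ ($A{\left(l \right)} = \left(l - l\right) \left(5 + \left(l - l\right)\right) l + 12 = 0 \left(5 + 0\right) l + 12 = 0 \cdot 5 l + 12 = 0 l + 12 = 0 + 12 = 12$)
$\left(A{\left(7 \right)} + m\right)^{2} = \left(12 + 4\right)^{2} = 16^{2} = 256$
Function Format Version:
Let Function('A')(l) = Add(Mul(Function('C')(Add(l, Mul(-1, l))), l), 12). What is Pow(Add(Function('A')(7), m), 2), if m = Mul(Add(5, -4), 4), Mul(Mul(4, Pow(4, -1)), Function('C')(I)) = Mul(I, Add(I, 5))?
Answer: 256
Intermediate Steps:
Function('C')(I) = Mul(I, Add(5, I)) (Function('C')(I) = Mul(I, Add(I, 5)) = Mul(I, Add(5, I)))
m = 4 (m = Mul(1, 4) = 4)
Function('A')(l) = 12 (Function('A')(l) = Add(Mul(Mul(Add(l, Mul(-1, l)), Add(5, Add(l, Mul(-1, l)))), l), 12) = Add(Mul(Mul(0, Add(5, 0)), l), 12) = Add(Mul(Mul(0, 5), l), 12) = Add(Mul(0, l), 12) = Add(0, 12) = 12)
Pow(Add(Function('A')(7), m), 2) = Pow(Add(12, 4), 2) = Pow(16, 2) = 256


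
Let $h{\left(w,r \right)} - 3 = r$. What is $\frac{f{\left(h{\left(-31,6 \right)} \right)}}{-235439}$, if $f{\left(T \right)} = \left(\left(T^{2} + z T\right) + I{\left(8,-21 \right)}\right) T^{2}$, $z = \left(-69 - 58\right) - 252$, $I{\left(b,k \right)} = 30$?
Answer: $\frac{267300}{235439} \approx 1.1353$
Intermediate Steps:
$z = -379$ ($z = -127 - 252 = -379$)
$h{\left(w,r \right)} = 3 + r$
$f{\left(T \right)} = T^{2} \left(30 + T^{2} - 379 T\right)$ ($f{\left(T \right)} = \left(\left(T^{2} - 379 T\right) + 30\right) T^{2} = \left(30 + T^{2} - 379 T\right) T^{2} = T^{2} \left(30 + T^{2} - 379 T\right)$)
$\frac{f{\left(h{\left(-31,6 \right)} \right)}}{-235439} = \frac{\left(3 + 6\right)^{2} \left(30 + \left(3 + 6\right)^{2} - 379 \left(3 + 6\right)\right)}{-235439} = 9^{2} \left(30 + 9^{2} - 3411\right) \left(- \frac{1}{235439}\right) = 81 \left(30 + 81 - 3411\right) \left(- \frac{1}{235439}\right) = 81 \left(-3300\right) \left(- \frac{1}{235439}\right) = \left(-267300\right) \left(- \frac{1}{235439}\right) = \frac{267300}{235439}$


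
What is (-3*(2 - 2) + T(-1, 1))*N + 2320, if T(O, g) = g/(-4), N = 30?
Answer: 4625/2 ≈ 2312.5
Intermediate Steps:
T(O, g) = -g/4 (T(O, g) = g*(-1/4) = -g/4)
(-3*(2 - 2) + T(-1, 1))*N + 2320 = (-3*(2 - 2) - 1/4*1)*30 + 2320 = (-3*0 - 1/4)*30 + 2320 = (0 - 1/4)*30 + 2320 = -1/4*30 + 2320 = -15/2 + 2320 = 4625/2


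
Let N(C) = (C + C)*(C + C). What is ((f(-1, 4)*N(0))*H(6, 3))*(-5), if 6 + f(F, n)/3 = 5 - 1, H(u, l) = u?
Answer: 0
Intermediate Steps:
f(F, n) = -6 (f(F, n) = -18 + 3*(5 - 1) = -18 + 3*4 = -18 + 12 = -6)
N(C) = 4*C**2 (N(C) = (2*C)*(2*C) = 4*C**2)
((f(-1, 4)*N(0))*H(6, 3))*(-5) = (-24*0**2*6)*(-5) = (-24*0*6)*(-5) = (-6*0*6)*(-5) = (0*6)*(-5) = 0*(-5) = 0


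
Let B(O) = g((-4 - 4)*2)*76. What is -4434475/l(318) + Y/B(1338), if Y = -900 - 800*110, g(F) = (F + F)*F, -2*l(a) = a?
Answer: 43135039025/1546752 ≈ 27888.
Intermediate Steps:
l(a) = -a/2
g(F) = 2*F² (g(F) = (2*F)*F = 2*F²)
Y = -88900 (Y = -900 - 88000 = -88900)
B(O) = 38912 (B(O) = (2*((-4 - 4)*2)²)*76 = (2*(-8*2)²)*76 = (2*(-16)²)*76 = (2*256)*76 = 512*76 = 38912)
-4434475/l(318) + Y/B(1338) = -4434475/((-½*318)) - 88900/38912 = -4434475/(-159) - 88900*1/38912 = -4434475*(-1/159) - 22225/9728 = 4434475/159 - 22225/9728 = 43135039025/1546752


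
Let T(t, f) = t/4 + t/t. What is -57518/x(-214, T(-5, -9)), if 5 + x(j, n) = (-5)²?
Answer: -28759/10 ≈ -2875.9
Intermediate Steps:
T(t, f) = 1 + t/4 (T(t, f) = t*(¼) + 1 = t/4 + 1 = 1 + t/4)
x(j, n) = 20 (x(j, n) = -5 + (-5)² = -5 + 25 = 20)
-57518/x(-214, T(-5, -9)) = -57518/20 = -57518*1/20 = -28759/10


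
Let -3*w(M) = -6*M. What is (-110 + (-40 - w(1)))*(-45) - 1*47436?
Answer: -40596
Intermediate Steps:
w(M) = 2*M (w(M) = -(-2)*M = 2*M)
(-110 + (-40 - w(1)))*(-45) - 1*47436 = (-110 + (-40 - 2))*(-45) - 1*47436 = (-110 + (-40 - 1*2))*(-45) - 47436 = (-110 + (-40 - 2))*(-45) - 47436 = (-110 - 42)*(-45) - 47436 = -152*(-45) - 47436 = 6840 - 47436 = -40596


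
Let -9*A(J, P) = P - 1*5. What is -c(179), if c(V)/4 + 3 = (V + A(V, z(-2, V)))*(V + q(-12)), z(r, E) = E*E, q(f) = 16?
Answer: 7910536/3 ≈ 2.6368e+6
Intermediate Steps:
z(r, E) = E²
A(J, P) = 5/9 - P/9 (A(J, P) = -(P - 1*5)/9 = -(P - 5)/9 = -(-5 + P)/9 = 5/9 - P/9)
c(V) = -12 + 4*(16 + V)*(5/9 + V - V²/9) (c(V) = -12 + 4*((V + (5/9 - V²/9))*(V + 16)) = -12 + 4*((5/9 + V - V²/9)*(16 + V)) = -12 + 4*((16 + V)*(5/9 + V - V²/9)) = -12 + 4*(16 + V)*(5/9 + V - V²/9))
-c(179) = -(212/9 - 28/9*179² - 4/9*179³ + (596/9)*179) = -(212/9 - 28/9*32041 - 4/9*5735339 + 106684/9) = -(212/9 - 897148/9 - 22941356/9 + 106684/9) = -1*(-7910536/3) = 7910536/3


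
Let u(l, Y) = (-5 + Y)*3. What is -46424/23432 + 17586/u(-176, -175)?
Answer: -3035723/87870 ≈ -34.548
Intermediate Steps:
u(l, Y) = -15 + 3*Y
-46424/23432 + 17586/u(-176, -175) = -46424/23432 + 17586/(-15 + 3*(-175)) = -46424*1/23432 + 17586/(-15 - 525) = -5803/2929 + 17586/(-540) = -5803/2929 + 17586*(-1/540) = -5803/2929 - 977/30 = -3035723/87870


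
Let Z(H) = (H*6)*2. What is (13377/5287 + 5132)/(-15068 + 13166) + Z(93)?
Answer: 11195209123/10055874 ≈ 1113.3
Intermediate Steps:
Z(H) = 12*H (Z(H) = (6*H)*2 = 12*H)
(13377/5287 + 5132)/(-15068 + 13166) + Z(93) = (13377/5287 + 5132)/(-15068 + 13166) + 12*93 = (13377*(1/5287) + 5132)/(-1902) + 1116 = (13377/5287 + 5132)*(-1/1902) + 1116 = (27146261/5287)*(-1/1902) + 1116 = -27146261/10055874 + 1116 = 11195209123/10055874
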